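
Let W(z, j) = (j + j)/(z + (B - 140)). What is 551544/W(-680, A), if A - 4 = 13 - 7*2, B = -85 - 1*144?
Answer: -96428276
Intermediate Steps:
B = -229 (B = -85 - 144 = -229)
A = 3 (A = 4 + (13 - 7*2) = 4 + (13 - 14) = 4 - 1 = 3)
W(z, j) = 2*j/(-369 + z) (W(z, j) = (j + j)/(z + (-229 - 140)) = (2*j)/(z - 369) = (2*j)/(-369 + z) = 2*j/(-369 + z))
551544/W(-680, A) = 551544/((2*3/(-369 - 680))) = 551544/((2*3/(-1049))) = 551544/((2*3*(-1/1049))) = 551544/(-6/1049) = 551544*(-1049/6) = -96428276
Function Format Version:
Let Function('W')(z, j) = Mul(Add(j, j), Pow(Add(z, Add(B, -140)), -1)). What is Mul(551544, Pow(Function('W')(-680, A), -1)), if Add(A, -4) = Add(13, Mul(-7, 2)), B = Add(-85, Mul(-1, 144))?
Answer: -96428276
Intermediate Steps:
B = -229 (B = Add(-85, -144) = -229)
A = 3 (A = Add(4, Add(13, Mul(-7, 2))) = Add(4, Add(13, -14)) = Add(4, -1) = 3)
Function('W')(z, j) = Mul(2, j, Pow(Add(-369, z), -1)) (Function('W')(z, j) = Mul(Add(j, j), Pow(Add(z, Add(-229, -140)), -1)) = Mul(Mul(2, j), Pow(Add(z, -369), -1)) = Mul(Mul(2, j), Pow(Add(-369, z), -1)) = Mul(2, j, Pow(Add(-369, z), -1)))
Mul(551544, Pow(Function('W')(-680, A), -1)) = Mul(551544, Pow(Mul(2, 3, Pow(Add(-369, -680), -1)), -1)) = Mul(551544, Pow(Mul(2, 3, Pow(-1049, -1)), -1)) = Mul(551544, Pow(Mul(2, 3, Rational(-1, 1049)), -1)) = Mul(551544, Pow(Rational(-6, 1049), -1)) = Mul(551544, Rational(-1049, 6)) = -96428276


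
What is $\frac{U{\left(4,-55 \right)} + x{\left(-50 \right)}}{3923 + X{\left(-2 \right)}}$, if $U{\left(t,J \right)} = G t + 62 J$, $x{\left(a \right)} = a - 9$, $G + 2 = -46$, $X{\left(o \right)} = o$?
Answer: $- \frac{3661}{3921} \approx -0.93369$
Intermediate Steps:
$G = -48$ ($G = -2 - 46 = -48$)
$x{\left(a \right)} = -9 + a$
$U{\left(t,J \right)} = - 48 t + 62 J$
$\frac{U{\left(4,-55 \right)} + x{\left(-50 \right)}}{3923 + X{\left(-2 \right)}} = \frac{\left(\left(-48\right) 4 + 62 \left(-55\right)\right) - 59}{3923 - 2} = \frac{\left(-192 - 3410\right) - 59}{3921} = \left(-3602 - 59\right) \frac{1}{3921} = \left(-3661\right) \frac{1}{3921} = - \frac{3661}{3921}$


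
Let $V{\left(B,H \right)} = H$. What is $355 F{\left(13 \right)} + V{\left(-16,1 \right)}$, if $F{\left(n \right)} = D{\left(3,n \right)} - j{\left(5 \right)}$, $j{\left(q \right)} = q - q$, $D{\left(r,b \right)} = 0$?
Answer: $1$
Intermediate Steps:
$j{\left(q \right)} = 0$
$F{\left(n \right)} = 0$ ($F{\left(n \right)} = 0 - 0 = 0 + 0 = 0$)
$355 F{\left(13 \right)} + V{\left(-16,1 \right)} = 355 \cdot 0 + 1 = 0 + 1 = 1$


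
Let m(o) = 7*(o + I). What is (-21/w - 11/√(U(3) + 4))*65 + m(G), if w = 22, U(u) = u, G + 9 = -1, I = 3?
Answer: -2443/22 - 715*√7/7 ≈ -381.29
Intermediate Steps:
G = -10 (G = -9 - 1 = -10)
m(o) = 21 + 7*o (m(o) = 7*(o + 3) = 7*(3 + o) = 21 + 7*o)
(-21/w - 11/√(U(3) + 4))*65 + m(G) = (-21/22 - 11/√(3 + 4))*65 + (21 + 7*(-10)) = (-21*1/22 - 11*√7/7)*65 + (21 - 70) = (-21/22 - 11*√7/7)*65 - 49 = (-1365/22 - 715*√7/7) - 49 = -2443/22 - 715*√7/7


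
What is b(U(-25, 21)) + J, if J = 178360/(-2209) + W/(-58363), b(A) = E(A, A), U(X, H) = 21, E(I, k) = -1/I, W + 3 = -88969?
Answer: -214603720039/2707401207 ≈ -79.266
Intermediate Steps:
W = -88972 (W = -3 - 88969 = -88972)
b(A) = -1/A
J = -10213085532/128923867 (J = 178360/(-2209) - 88972/(-58363) = 178360*(-1/2209) - 88972*(-1/58363) = -178360/2209 + 88972/58363 = -10213085532/128923867 ≈ -79.218)
b(U(-25, 21)) + J = -1/21 - 10213085532/128923867 = -214603720039/2707401207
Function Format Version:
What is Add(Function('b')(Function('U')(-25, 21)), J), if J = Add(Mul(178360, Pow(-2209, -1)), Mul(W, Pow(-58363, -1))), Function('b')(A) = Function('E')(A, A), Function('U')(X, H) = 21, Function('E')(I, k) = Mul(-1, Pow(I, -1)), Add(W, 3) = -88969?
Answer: Rational(-214603720039, 2707401207) ≈ -79.266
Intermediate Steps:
W = -88972 (W = Add(-3, -88969) = -88972)
Function('b')(A) = Mul(-1, Pow(A, -1))
J = Rational(-10213085532, 128923867) (J = Add(Mul(178360, Pow(-2209, -1)), Mul(-88972, Pow(-58363, -1))) = Add(Mul(178360, Rational(-1, 2209)), Mul(-88972, Rational(-1, 58363))) = Add(Rational(-178360, 2209), Rational(88972, 58363)) = Rational(-10213085532, 128923867) ≈ -79.218)
Add(Function('b')(Function('U')(-25, 21)), J) = Add(Mul(-1, Pow(21, -1)), Rational(-10213085532, 128923867)) = Add(Mul(-1, Rational(1, 21)), Rational(-10213085532, 128923867)) = Add(Rational(-1, 21), Rational(-10213085532, 128923867)) = Rational(-214603720039, 2707401207)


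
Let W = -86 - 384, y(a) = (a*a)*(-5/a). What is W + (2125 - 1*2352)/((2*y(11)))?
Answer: -51473/110 ≈ -467.94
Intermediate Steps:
y(a) = -5*a (y(a) = a**2*(-5/a) = -5*a)
W = -470
W + (2125 - 1*2352)/((2*y(11))) = -470 + (2125 - 1*2352)/((2*(-5*11))) = -470 + (2125 - 2352)/((2*(-55))) = -470 - 227/(-110) = -470 - 227*(-1/110) = -470 + 227/110 = -51473/110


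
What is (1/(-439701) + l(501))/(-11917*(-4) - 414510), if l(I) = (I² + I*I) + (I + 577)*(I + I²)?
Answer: -119432094793757/161300794242 ≈ -740.43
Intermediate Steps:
l(I) = 2*I² + (577 + I)*(I + I²) (l(I) = (I² + I²) + (577 + I)*(I + I²) = 2*I² + (577 + I)*(I + I²))
(1/(-439701) + l(501))/(-11917*(-4) - 414510) = (1/(-439701) + 501*(577 + 501² + 580*501))/(-11917*(-4) - 414510) = (-1/439701 + 501*(577 + 251001 + 290580))/(47668 - 414510) = (-1/439701 + 501*542158)/(-366842) = (-1/439701 + 271621158)*(-1/366842) = (119432094793757/439701)*(-1/366842) = -119432094793757/161300794242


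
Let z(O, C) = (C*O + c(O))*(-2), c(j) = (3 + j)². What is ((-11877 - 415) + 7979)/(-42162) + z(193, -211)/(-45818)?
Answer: 1538783/965889258 ≈ 0.0015931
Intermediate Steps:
z(O, C) = -2*(3 + O)² - 2*C*O (z(O, C) = (C*O + (3 + O)²)*(-2) = ((3 + O)² + C*O)*(-2) = -2*(3 + O)² - 2*C*O)
((-11877 - 415) + 7979)/(-42162) + z(193, -211)/(-45818) = ((-11877 - 415) + 7979)/(-42162) + (-2*(3 + 193)² - 2*(-211)*193)/(-45818) = (-12292 + 7979)*(-1/42162) + (-2*196² + 81446)*(-1/45818) = -4313*(-1/42162) + (-2*38416 + 81446)*(-1/45818) = 4313/42162 + (-76832 + 81446)*(-1/45818) = 4313/42162 + 4614*(-1/45818) = 4313/42162 - 2307/22909 = 1538783/965889258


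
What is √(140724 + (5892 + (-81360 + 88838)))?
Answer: √154094 ≈ 392.55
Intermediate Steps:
√(140724 + (5892 + (-81360 + 88838))) = √(140724 + (5892 + 7478)) = √(140724 + 13370) = √154094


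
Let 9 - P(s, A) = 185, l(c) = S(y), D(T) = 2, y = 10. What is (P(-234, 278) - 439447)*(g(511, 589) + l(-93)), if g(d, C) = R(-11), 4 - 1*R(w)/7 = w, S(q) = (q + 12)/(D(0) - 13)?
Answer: -45281169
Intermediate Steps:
S(q) = -12/11 - q/11 (S(q) = (q + 12)/(2 - 13) = (12 + q)/(-11) = (12 + q)*(-1/11) = -12/11 - q/11)
R(w) = 28 - 7*w
l(c) = -2 (l(c) = -12/11 - 1/11*10 = -12/11 - 10/11 = -2)
g(d, C) = 105 (g(d, C) = 28 - 7*(-11) = 28 + 77 = 105)
P(s, A) = -176 (P(s, A) = 9 - 1*185 = 9 - 185 = -176)
(P(-234, 278) - 439447)*(g(511, 589) + l(-93)) = (-176 - 439447)*(105 - 2) = -439623*103 = -45281169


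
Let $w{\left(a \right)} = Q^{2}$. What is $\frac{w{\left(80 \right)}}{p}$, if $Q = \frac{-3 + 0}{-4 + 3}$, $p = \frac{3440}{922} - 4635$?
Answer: $- \frac{4149}{2135015} \approx -0.0019433$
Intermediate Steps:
$p = - \frac{2135015}{461}$ ($p = 3440 \cdot \frac{1}{922} - 4635 = \frac{1720}{461} - 4635 = - \frac{2135015}{461} \approx -4631.3$)
$Q = 3$ ($Q = - \frac{3}{-1} = \left(-3\right) \left(-1\right) = 3$)
$w{\left(a \right)} = 9$ ($w{\left(a \right)} = 3^{2} = 9$)
$\frac{w{\left(80 \right)}}{p} = \frac{9}{- \frac{2135015}{461}} = 9 \left(- \frac{461}{2135015}\right) = - \frac{4149}{2135015}$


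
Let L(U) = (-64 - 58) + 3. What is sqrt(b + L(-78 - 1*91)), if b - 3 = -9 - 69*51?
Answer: 2*I*sqrt(911) ≈ 60.366*I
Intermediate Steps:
L(U) = -119 (L(U) = -122 + 3 = -119)
b = -3525 (b = 3 + (-9 - 69*51) = 3 + (-9 - 3519) = 3 - 3528 = -3525)
sqrt(b + L(-78 - 1*91)) = sqrt(-3525 - 119) = sqrt(-3644) = 2*I*sqrt(911)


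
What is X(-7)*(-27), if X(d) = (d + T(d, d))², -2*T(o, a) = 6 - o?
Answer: -19683/4 ≈ -4920.8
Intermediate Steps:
T(o, a) = -3 + o/2 (T(o, a) = -(6 - o)/2 = -3 + o/2)
X(d) = (-3 + 3*d/2)² (X(d) = (d + (-3 + d/2))² = (-3 + 3*d/2)²)
X(-7)*(-27) = (9*(-2 - 7)²/4)*(-27) = ((9/4)*(-9)²)*(-27) = ((9/4)*81)*(-27) = (729/4)*(-27) = -19683/4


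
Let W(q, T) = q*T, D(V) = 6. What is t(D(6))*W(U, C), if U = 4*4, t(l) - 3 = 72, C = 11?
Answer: 13200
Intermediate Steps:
t(l) = 75 (t(l) = 3 + 72 = 75)
U = 16
W(q, T) = T*q
t(D(6))*W(U, C) = 75*(11*16) = 75*176 = 13200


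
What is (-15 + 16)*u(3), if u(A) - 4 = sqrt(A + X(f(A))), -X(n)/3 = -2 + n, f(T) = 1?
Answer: 4 + sqrt(6) ≈ 6.4495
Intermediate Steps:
X(n) = 6 - 3*n (X(n) = -3*(-2 + n) = 6 - 3*n)
u(A) = 4 + sqrt(3 + A) (u(A) = 4 + sqrt(A + (6 - 3*1)) = 4 + sqrt(A + (6 - 3)) = 4 + sqrt(A + 3) = 4 + sqrt(3 + A))
(-15 + 16)*u(3) = (-15 + 16)*(4 + sqrt(3 + 3)) = 1*(4 + sqrt(6)) = 4 + sqrt(6)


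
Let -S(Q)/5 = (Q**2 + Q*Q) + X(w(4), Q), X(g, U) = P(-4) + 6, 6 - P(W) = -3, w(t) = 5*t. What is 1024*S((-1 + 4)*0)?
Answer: -76800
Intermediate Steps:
P(W) = 9 (P(W) = 6 - 1*(-3) = 6 + 3 = 9)
X(g, U) = 15 (X(g, U) = 9 + 6 = 15)
S(Q) = -75 - 10*Q**2 (S(Q) = -5*((Q**2 + Q*Q) + 15) = -5*((Q**2 + Q**2) + 15) = -5*(2*Q**2 + 15) = -5*(15 + 2*Q**2) = -75 - 10*Q**2)
1024*S((-1 + 4)*0) = 1024*(-75 - 10*((-1 + 4)*0)**2) = 1024*(-75 - 10*(3*0)**2) = 1024*(-75 - 10*0**2) = 1024*(-75 - 10*0) = 1024*(-75 + 0) = 1024*(-75) = -76800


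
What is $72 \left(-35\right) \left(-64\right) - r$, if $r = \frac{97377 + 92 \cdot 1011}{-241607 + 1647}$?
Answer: $\frac{38700939189}{239960} \approx 1.6128 \cdot 10^{5}$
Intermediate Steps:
$r = - \frac{190389}{239960}$ ($r = \frac{97377 + 93012}{-239960} = 190389 \left(- \frac{1}{239960}\right) = - \frac{190389}{239960} \approx -0.79342$)
$72 \left(-35\right) \left(-64\right) - r = 72 \left(-35\right) \left(-64\right) - - \frac{190389}{239960} = \left(-2520\right) \left(-64\right) + \frac{190389}{239960} = 161280 + \frac{190389}{239960} = \frac{38700939189}{239960}$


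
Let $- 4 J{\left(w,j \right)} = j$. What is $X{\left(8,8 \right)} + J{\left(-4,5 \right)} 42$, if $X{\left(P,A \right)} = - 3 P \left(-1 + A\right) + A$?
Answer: $- \frac{425}{2} \approx -212.5$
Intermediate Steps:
$J{\left(w,j \right)} = - \frac{j}{4}$
$X{\left(P,A \right)} = A - 3 P \left(-1 + A\right)$ ($X{\left(P,A \right)} = - 3 P \left(-1 + A\right) + A = A - 3 P \left(-1 + A\right)$)
$X{\left(8,8 \right)} + J{\left(-4,5 \right)} 42 = \left(8 + 3 \cdot 8 - 24 \cdot 8\right) + \left(- \frac{1}{4}\right) 5 \cdot 42 = \left(8 + 24 - 192\right) - \frac{105}{2} = -160 - \frac{105}{2} = - \frac{425}{2}$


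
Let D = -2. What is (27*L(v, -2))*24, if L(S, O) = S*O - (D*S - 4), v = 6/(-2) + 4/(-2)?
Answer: 2592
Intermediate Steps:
v = -5 (v = 6*(-½) + 4*(-½) = -3 - 2 = -5)
L(S, O) = 4 + 2*S + O*S (L(S, O) = S*O - (-2*S - 4) = O*S - (-4 - 2*S) = O*S + (4 + 2*S) = 4 + 2*S + O*S)
(27*L(v, -2))*24 = (27*(4 + 2*(-5) - 2*(-5)))*24 = (27*(4 - 10 + 10))*24 = (27*4)*24 = 108*24 = 2592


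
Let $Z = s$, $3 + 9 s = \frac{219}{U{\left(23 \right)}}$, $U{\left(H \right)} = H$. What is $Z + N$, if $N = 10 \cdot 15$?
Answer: $\frac{10400}{69} \approx 150.72$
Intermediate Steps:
$N = 150$
$s = \frac{50}{69}$ ($s = - \frac{1}{3} + \frac{219 \cdot \frac{1}{23}}{9} = - \frac{1}{3} + \frac{1}{9} \cdot \frac{219}{23} = - \frac{1}{3} + \frac{73}{69} = \frac{50}{69} \approx 0.72464$)
$Z = \frac{50}{69} \approx 0.72464$
$Z + N = \frac{50}{69} + 150 = \frac{10400}{69}$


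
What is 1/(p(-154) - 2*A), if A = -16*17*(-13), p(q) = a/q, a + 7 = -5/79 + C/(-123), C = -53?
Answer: -1496418/10582603649 ≈ -0.00014140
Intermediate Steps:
a = -64447/9717 (a = -7 + (-5/79 - 53/(-123)) = -7 + (-5*1/79 - 53*(-1/123)) = -7 + (-5/79 + 53/123) = -7 + 3572/9717 = -64447/9717 ≈ -6.6324)
p(q) = -64447/(9717*q)
A = 3536 (A = -272*(-13) = 3536)
1/(p(-154) - 2*A) = 1/(-64447/9717/(-154) - 2*3536) = 1/(-64447/9717*(-1/154) - 7072) = 1/(64447/1496418 - 7072) = 1/(-10582603649/1496418) = -1496418/10582603649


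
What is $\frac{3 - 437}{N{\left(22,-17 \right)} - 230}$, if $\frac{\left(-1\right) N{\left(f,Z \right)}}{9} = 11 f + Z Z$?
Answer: $\frac{434}{5009} \approx 0.086644$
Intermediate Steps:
$N{\left(f,Z \right)} = - 99 f - 9 Z^{2}$ ($N{\left(f,Z \right)} = - 9 \left(11 f + Z Z\right) = - 9 \left(11 f + Z^{2}\right) = - 9 \left(Z^{2} + 11 f\right) = - 99 f - 9 Z^{2}$)
$\frac{3 - 437}{N{\left(22,-17 \right)} - 230} = \frac{3 - 437}{\left(\left(-99\right) 22 - 9 \left(-17\right)^{2}\right) - 230} = - \frac{434}{\left(-2178 - 2601\right) - 230} = - \frac{434}{-4779 - 230} = - \frac{434}{-5009} = \left(-434\right) \left(- \frac{1}{5009}\right) = \frac{434}{5009}$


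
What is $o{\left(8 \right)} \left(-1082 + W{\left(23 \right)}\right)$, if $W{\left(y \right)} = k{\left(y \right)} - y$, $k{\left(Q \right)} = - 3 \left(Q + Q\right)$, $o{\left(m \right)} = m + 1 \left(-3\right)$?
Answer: $-6215$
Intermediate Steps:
$o{\left(m \right)} = -3 + m$ ($o{\left(m \right)} = m - 3 = -3 + m$)
$k{\left(Q \right)} = - 6 Q$ ($k{\left(Q \right)} = - 3 \cdot 2 Q = - 6 Q$)
$W{\left(y \right)} = - 7 y$ ($W{\left(y \right)} = - 6 y - y = - 7 y$)
$o{\left(8 \right)} \left(-1082 + W{\left(23 \right)}\right) = \left(-3 + 8\right) \left(-1082 - 161\right) = 5 \left(-1082 - 161\right) = 5 \left(-1243\right) = -6215$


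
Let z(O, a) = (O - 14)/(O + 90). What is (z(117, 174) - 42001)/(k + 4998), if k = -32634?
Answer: 2173526/1430163 ≈ 1.5198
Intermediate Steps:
z(O, a) = (-14 + O)/(90 + O)
(z(117, 174) - 42001)/(k + 4998) = ((-14 + 117)/(90 + 117) - 42001)/(-32634 + 4998) = (103/207 - 42001)/(-27636) = ((1/207)*103 - 42001)*(-1/27636) = (103/207 - 42001)*(-1/27636) = -8694104/207*(-1/27636) = 2173526/1430163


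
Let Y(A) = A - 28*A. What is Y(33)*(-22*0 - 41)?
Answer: 36531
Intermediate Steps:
Y(A) = -27*A
Y(33)*(-22*0 - 41) = (-27*33)*(-22*0 - 41) = -891*(0 - 41) = -891*(-41) = 36531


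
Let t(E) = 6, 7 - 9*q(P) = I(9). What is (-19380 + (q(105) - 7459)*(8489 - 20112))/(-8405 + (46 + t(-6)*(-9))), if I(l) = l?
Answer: -16598137/1611 ≈ -10303.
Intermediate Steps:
q(P) = -2/9 (q(P) = 7/9 - ⅑*9 = 7/9 - 1 = -2/9)
(-19380 + (q(105) - 7459)*(8489 - 20112))/(-8405 + (46 + t(-6)*(-9))) = (-19380 + (-2/9 - 7459)*(8489 - 20112))/(-8405 + (46 + 6*(-9))) = (-19380 - 67133/9*(-11623))/(-8405 + (46 - 54)) = (-19380 + 780286859/9)/(-8405 - 8) = (780112439/9)/(-8413) = (780112439/9)*(-1/8413) = -16598137/1611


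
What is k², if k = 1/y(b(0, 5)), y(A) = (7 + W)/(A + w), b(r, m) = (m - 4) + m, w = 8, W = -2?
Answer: 196/25 ≈ 7.8400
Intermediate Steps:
b(r, m) = -4 + 2*m (b(r, m) = (-4 + m) + m = -4 + 2*m)
y(A) = 5/(8 + A) (y(A) = (7 - 2)/(A + 8) = 5/(8 + A))
k = 14/5 (k = 1/(5/(8 + (-4 + 2*5))) = 1/(5/(8 + (-4 + 10))) = 1/(5/(8 + 6)) = 1/(5/14) = 14/5 ≈ 2.8000)
k² = (14/5)² = 196/25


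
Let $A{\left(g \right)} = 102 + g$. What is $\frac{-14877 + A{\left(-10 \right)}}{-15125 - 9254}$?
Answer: $\frac{14785}{24379} \approx 0.60646$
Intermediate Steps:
$\frac{-14877 + A{\left(-10 \right)}}{-15125 - 9254} = \frac{-14877 + \left(102 - 10\right)}{-15125 - 9254} = \frac{-14877 + 92}{-24379} = \left(-14785\right) \left(- \frac{1}{24379}\right) = \frac{14785}{24379}$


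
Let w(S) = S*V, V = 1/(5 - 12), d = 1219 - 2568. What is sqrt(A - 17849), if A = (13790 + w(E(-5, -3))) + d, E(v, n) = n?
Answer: I*sqrt(264971)/7 ≈ 73.536*I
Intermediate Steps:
d = -1349
V = -1/7 (V = 1/(-7) = -1/7 ≈ -0.14286)
w(S) = -S/7 (w(S) = S*(-1/7) = -S/7)
A = 87090/7 (A = (13790 - 1/7*(-3)) - 1349 = (13790 + 3/7) - 1349 = 96533/7 - 1349 = 87090/7 ≈ 12441.)
sqrt(A - 17849) = sqrt(87090/7 - 17849) = sqrt(-37853/7) = I*sqrt(264971)/7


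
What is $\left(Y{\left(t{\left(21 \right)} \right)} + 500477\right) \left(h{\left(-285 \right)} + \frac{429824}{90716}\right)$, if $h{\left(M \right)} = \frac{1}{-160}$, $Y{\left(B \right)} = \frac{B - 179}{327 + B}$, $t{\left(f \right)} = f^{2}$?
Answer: $\frac{1099947082445673}{464465920} \approx 2.3682 \cdot 10^{6}$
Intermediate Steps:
$Y{\left(B \right)} = \frac{-179 + B}{327 + B}$
$h{\left(M \right)} = - \frac{1}{160}$
$\left(Y{\left(t{\left(21 \right)} \right)} + 500477\right) \left(h{\left(-285 \right)} + \frac{429824}{90716}\right) = \left(\frac{-179 + 21^{2}}{327 + 21^{2}} + 500477\right) \left(- \frac{1}{160} + \frac{429824}{90716}\right) = \left(\frac{-179 + 441}{327 + 441} + 500477\right) \left(- \frac{1}{160} + 429824 \cdot \frac{1}{90716}\right) = \left(\frac{1}{768} \cdot 262 + 500477\right) \left(- \frac{1}{160} + \frac{107456}{22679}\right) = \left(\frac{1}{768} \cdot 262 + 500477\right) \frac{17170281}{3628640} = \left(\frac{131}{384} + 500477\right) \frac{17170281}{3628640} = \frac{192183299}{384} \cdot \frac{17170281}{3628640} = \frac{1099947082445673}{464465920}$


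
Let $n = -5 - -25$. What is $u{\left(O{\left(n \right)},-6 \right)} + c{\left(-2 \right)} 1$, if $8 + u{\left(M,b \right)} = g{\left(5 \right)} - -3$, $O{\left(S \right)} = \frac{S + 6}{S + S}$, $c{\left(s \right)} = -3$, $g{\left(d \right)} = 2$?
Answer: $-6$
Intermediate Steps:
$n = 20$ ($n = -5 + 25 = 20$)
$O{\left(S \right)} = \frac{6 + S}{2 S}$
$u{\left(M,b \right)} = -3$ ($u{\left(M,b \right)} = -8 + \left(2 - -3\right) = -8 + \left(2 + 3\right) = -8 + 5 = -3$)
$u{\left(O{\left(n \right)},-6 \right)} + c{\left(-2 \right)} 1 = -3 - 3 = -6$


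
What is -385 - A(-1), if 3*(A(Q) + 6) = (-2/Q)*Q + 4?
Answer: -1139/3 ≈ -379.67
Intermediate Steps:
A(Q) = -16/3 (A(Q) = -6 + ((-2/Q)*Q + 4)/3 = -6 + (-2 + 4)/3 = -6 + (⅓)*2 = -6 + ⅔ = -16/3)
-385 - A(-1) = -385 - 1*(-16/3) = -385 + 16/3 = -1139/3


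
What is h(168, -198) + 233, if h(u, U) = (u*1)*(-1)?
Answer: 65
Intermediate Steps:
h(u, U) = -u (h(u, U) = u*(-1) = -u)
h(168, -198) + 233 = -1*168 + 233 = -168 + 233 = 65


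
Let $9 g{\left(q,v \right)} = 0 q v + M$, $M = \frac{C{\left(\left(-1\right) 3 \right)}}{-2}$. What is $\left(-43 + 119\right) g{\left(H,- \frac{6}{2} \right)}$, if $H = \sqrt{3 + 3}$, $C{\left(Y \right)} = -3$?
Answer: $\frac{38}{3} \approx 12.667$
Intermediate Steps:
$H = \sqrt{6} \approx 2.4495$
$M = \frac{3}{2}$ ($M = - \frac{3}{-2} = \left(-3\right) \left(- \frac{1}{2}\right) = \frac{3}{2} \approx 1.5$)
$g{\left(q,v \right)} = \frac{1}{6}$ ($g{\left(q,v \right)} = \frac{0 q v + \frac{3}{2}}{9} = \frac{0 v + \frac{3}{2}}{9} = \frac{0 + \frac{3}{2}}{9} = \frac{1}{9} \cdot \frac{3}{2} = \frac{1}{6}$)
$\left(-43 + 119\right) g{\left(H,- \frac{6}{2} \right)} = \left(-43 + 119\right) \frac{1}{6} = 76 \cdot \frac{1}{6} = \frac{38}{3}$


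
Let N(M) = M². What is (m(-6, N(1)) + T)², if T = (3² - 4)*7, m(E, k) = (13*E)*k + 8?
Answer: 1225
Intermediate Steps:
m(E, k) = 8 + 13*E*k (m(E, k) = 13*E*k + 8 = 8 + 13*E*k)
T = 35 (T = (9 - 4)*7 = 5*7 = 35)
(m(-6, N(1)) + T)² = ((8 + 13*(-6)*1²) + 35)² = ((8 + 13*(-6)*1) + 35)² = ((8 - 78) + 35)² = (-70 + 35)² = (-35)² = 1225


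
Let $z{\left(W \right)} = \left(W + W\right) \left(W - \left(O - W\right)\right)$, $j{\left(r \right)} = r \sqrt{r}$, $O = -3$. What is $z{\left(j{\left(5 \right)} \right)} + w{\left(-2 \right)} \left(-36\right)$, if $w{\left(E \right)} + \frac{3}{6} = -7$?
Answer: $770 + 30 \sqrt{5} \approx 837.08$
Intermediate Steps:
$j{\left(r \right)} = r^{\frac{3}{2}}$
$w{\left(E \right)} = - \frac{15}{2}$ ($w{\left(E \right)} = - \frac{1}{2} - 7 = - \frac{15}{2}$)
$z{\left(W \right)} = 2 W \left(3 + 2 W\right)$ ($z{\left(W \right)} = \left(W + W\right) \left(W + \left(W - -3\right)\right) = 2 W \left(W + \left(W + 3\right)\right) = 2 W \left(W + \left(3 + W\right)\right) = 2 W \left(3 + 2 W\right)$)
$z{\left(j{\left(5 \right)} \right)} + w{\left(-2 \right)} \left(-36\right) = 2 \cdot 5^{\frac{3}{2}} \left(3 + 2 \cdot 5^{\frac{3}{2}}\right) - -270 = 2 \cdot 5 \sqrt{5} \left(3 + 2 \cdot 5 \sqrt{5}\right) + 270 = 2 \cdot 5 \sqrt{5} \left(3 + 10 \sqrt{5}\right) + 270 = 10 \sqrt{5} \left(3 + 10 \sqrt{5}\right) + 270 = 270 + 10 \sqrt{5} \left(3 + 10 \sqrt{5}\right)$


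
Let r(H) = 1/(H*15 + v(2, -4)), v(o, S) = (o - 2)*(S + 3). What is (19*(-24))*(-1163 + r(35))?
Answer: 92807248/175 ≈ 5.3033e+5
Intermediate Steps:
v(o, S) = (-2 + o)*(3 + S)
r(H) = 1/(15*H) (r(H) = 1/(H*15 + (-6 - 2*(-4) + 3*2 - 4*2)) = 1/(15*H + (-6 + 8 + 6 - 8)) = 1/(15*H + 0) = 1/(15*H))
(19*(-24))*(-1163 + r(35)) = (19*(-24))*(-1163 + (1/15)/35) = -456*(-1163 + (1/15)*(1/35)) = -456*(-1163 + 1/525) = -456*(-610574/525) = 92807248/175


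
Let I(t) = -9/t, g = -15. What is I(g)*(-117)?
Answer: -351/5 ≈ -70.200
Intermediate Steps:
I(g)*(-117) = -9/(-15)*(-117) = -9*(-1/15)*(-117) = (3/5)*(-117) = -351/5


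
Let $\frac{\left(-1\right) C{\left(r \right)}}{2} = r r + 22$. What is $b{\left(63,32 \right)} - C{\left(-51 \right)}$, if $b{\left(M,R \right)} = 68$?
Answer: $5314$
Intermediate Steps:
$C{\left(r \right)} = -44 - 2 r^{2}$ ($C{\left(r \right)} = - 2 \left(r r + 22\right) = - 2 \left(r^{2} + 22\right) = - 2 \left(22 + r^{2}\right) = -44 - 2 r^{2}$)
$b{\left(63,32 \right)} - C{\left(-51 \right)} = 68 - \left(-44 - 2 \left(-51\right)^{2}\right) = 68 - \left(-44 - 5202\right) = 68 - -5246 = 68 + 5246 = 5314$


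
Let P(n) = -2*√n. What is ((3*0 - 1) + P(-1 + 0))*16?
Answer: -16 - 32*I ≈ -16.0 - 32.0*I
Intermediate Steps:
((3*0 - 1) + P(-1 + 0))*16 = ((3*0 - 1) - 2*√(-1 + 0))*16 = ((0 - 1) - 2*I)*16 = (-1 - 2*I)*16 = -16 - 32*I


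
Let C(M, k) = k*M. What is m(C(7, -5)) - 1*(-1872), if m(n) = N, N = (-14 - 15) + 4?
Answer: 1847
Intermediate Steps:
C(M, k) = M*k
N = -25 (N = -29 + 4 = -25)
m(n) = -25
m(C(7, -5)) - 1*(-1872) = -25 - 1*(-1872) = -25 + 1872 = 1847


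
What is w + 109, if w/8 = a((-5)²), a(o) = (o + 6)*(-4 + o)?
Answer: 5317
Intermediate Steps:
a(o) = (-4 + o)*(6 + o) (a(o) = (6 + o)*(-4 + o) = (-4 + o)*(6 + o))
w = 5208 (w = 8*(-24 + ((-5)²)² + 2*(-5)²) = 8*(-24 + 25² + 2*25) = 8*(-24 + 625 + 50) = 8*651 = 5208)
w + 109 = 5208 + 109 = 5317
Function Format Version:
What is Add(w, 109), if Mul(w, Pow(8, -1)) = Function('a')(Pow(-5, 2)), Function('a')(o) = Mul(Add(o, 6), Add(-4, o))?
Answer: 5317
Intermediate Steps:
Function('a')(o) = Mul(Add(-4, o), Add(6, o)) (Function('a')(o) = Mul(Add(6, o), Add(-4, o)) = Mul(Add(-4, o), Add(6, o)))
w = 5208 (w = Mul(8, Add(-24, Pow(Pow(-5, 2), 2), Mul(2, Pow(-5, 2)))) = Mul(8, Add(-24, Pow(25, 2), Mul(2, 25))) = Mul(8, Add(-24, 625, 50)) = Mul(8, 651) = 5208)
Add(w, 109) = Add(5208, 109) = 5317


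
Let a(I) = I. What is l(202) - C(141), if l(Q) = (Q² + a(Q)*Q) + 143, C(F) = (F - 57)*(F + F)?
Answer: 58063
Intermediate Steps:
C(F) = 2*F*(-57 + F) (C(F) = (-57 + F)*(2*F) = 2*F*(-57 + F))
l(Q) = 143 + 2*Q² (l(Q) = (Q² + Q*Q) + 143 = (Q² + Q²) + 143 = 2*Q² + 143 = 143 + 2*Q²)
l(202) - C(141) = (143 + 2*202²) - 2*141*(-57 + 141) = (143 + 2*40804) - 2*141*84 = (143 + 81608) - 1*23688 = 81751 - 23688 = 58063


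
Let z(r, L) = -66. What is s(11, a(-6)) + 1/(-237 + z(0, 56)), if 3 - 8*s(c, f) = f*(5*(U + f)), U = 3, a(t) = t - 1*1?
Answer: -41519/2424 ≈ -17.128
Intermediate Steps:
a(t) = -1 + t (a(t) = t - 1 = -1 + t)
s(c, f) = 3/8 - f*(15 + 5*f)/8 (s(c, f) = 3/8 - f*5*(3 + f)/8 = 3/8 - f*(15 + 5*f)/8)
s(11, a(-6)) + 1/(-237 + z(0, 56)) = (3/8 - 15*(-1 - 6)/8 - 5*(-1 - 6)²/8) + 1/(-237 - 66) = (3/8 - 15/8*(-7) - 5/8*(-7)²) + 1/(-303) = (3/8 + 105/8 - 5/8*49) - 1/303 = (3/8 + 105/8 - 245/8) - 1/303 = -137/8 - 1/303 = -41519/2424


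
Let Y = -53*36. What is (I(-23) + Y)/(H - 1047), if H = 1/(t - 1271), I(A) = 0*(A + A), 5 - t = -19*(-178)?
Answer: 8868384/4866457 ≈ 1.8223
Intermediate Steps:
t = -3377 (t = 5 - (-19)*(-178) = 5 - 1*3382 = 5 - 3382 = -3377)
Y = -1908
I(A) = 0 (I(A) = 0*(2*A) = 0)
H = -1/4648 (H = 1/(-3377 - 1271) = 1/(-4648) = -1/4648 ≈ -0.00021515)
(I(-23) + Y)/(H - 1047) = (0 - 1908)/(-1/4648 - 1047) = -1908/(-4866457/4648) = -1908*(-4648/4866457) = 8868384/4866457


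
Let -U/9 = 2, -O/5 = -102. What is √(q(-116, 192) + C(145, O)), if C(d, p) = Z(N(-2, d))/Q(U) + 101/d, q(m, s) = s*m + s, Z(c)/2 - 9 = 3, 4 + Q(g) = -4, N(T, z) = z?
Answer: I*√464280430/145 ≈ 148.6*I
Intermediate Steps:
O = 510 (O = -5*(-102) = 510)
U = -18 (U = -9*2 = -18)
Q(g) = -8 (Q(g) = -4 - 4 = -8)
Z(c) = 24 (Z(c) = 18 + 2*3 = 18 + 6 = 24)
q(m, s) = s + m*s (q(m, s) = m*s + s = s + m*s)
C(d, p) = -3 + 101/d (C(d, p) = 24/(-8) + 101/d = 24*(-⅛) + 101/d = -3 + 101/d)
√(q(-116, 192) + C(145, O)) = √(192*(1 - 116) + (-3 + 101/145)) = √(192*(-115) + (-3 + 101*(1/145))) = √(-22080 + (-3 + 101/145)) = √(-22080 - 334/145) = √(-3201934/145) = I*√464280430/145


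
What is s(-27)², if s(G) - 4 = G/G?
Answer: 25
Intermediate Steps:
s(G) = 5 (s(G) = 4 + G/G = 4 + 1 = 5)
s(-27)² = 5² = 25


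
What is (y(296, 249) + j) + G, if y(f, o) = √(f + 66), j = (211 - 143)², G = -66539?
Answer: -61915 + √362 ≈ -61896.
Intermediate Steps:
j = 4624 (j = 68² = 4624)
y(f, o) = √(66 + f)
(y(296, 249) + j) + G = (√(66 + 296) + 4624) - 66539 = (√362 + 4624) - 66539 = (4624 + √362) - 66539 = -61915 + √362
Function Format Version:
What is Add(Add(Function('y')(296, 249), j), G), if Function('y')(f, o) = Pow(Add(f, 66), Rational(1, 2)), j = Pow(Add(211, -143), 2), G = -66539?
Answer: Add(-61915, Pow(362, Rational(1, 2))) ≈ -61896.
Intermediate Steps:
j = 4624 (j = Pow(68, 2) = 4624)
Function('y')(f, o) = Pow(Add(66, f), Rational(1, 2))
Add(Add(Function('y')(296, 249), j), G) = Add(Add(Pow(Add(66, 296), Rational(1, 2)), 4624), -66539) = Add(Add(Pow(362, Rational(1, 2)), 4624), -66539) = Add(Add(4624, Pow(362, Rational(1, 2))), -66539) = Add(-61915, Pow(362, Rational(1, 2)))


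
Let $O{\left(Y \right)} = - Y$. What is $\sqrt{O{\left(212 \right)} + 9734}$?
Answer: $69 \sqrt{2} \approx 97.581$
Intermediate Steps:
$\sqrt{O{\left(212 \right)} + 9734} = \sqrt{\left(-1\right) 212 + 9734} = \sqrt{-212 + 9734} = \sqrt{9522} = 69 \sqrt{2}$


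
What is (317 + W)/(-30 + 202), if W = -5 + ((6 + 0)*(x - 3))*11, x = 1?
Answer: 45/43 ≈ 1.0465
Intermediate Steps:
W = -137 (W = -5 + ((6 + 0)*(1 - 3))*11 = -5 + (6*(-2))*11 = -5 - 12*11 = -5 - 132 = -137)
(317 + W)/(-30 + 202) = (317 - 137)/(-30 + 202) = 180/172 = 180*(1/172) = 45/43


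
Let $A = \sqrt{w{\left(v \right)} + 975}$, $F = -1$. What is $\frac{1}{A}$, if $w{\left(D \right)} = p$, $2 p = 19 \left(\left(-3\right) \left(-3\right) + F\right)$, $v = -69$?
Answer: $\frac{\sqrt{1051}}{1051} \approx 0.030846$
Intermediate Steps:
$p = 76$ ($p = \frac{19 \left(\left(-3\right) \left(-3\right) - 1\right)}{2} = \frac{19 \left(9 - 1\right)}{2} = \frac{19 \cdot 8}{2} = \frac{1}{2} \cdot 152 = 76$)
$w{\left(D \right)} = 76$
$A = \sqrt{1051}$ ($A = \sqrt{76 + 975} = \sqrt{1051} \approx 32.419$)
$\frac{1}{A} = \frac{1}{\sqrt{1051}} = \frac{\sqrt{1051}}{1051}$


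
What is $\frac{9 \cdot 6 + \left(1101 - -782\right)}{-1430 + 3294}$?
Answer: $\frac{1937}{1864} \approx 1.0392$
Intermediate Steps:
$\frac{9 \cdot 6 + \left(1101 - -782\right)}{-1430 + 3294} = \frac{54 + \left(1101 + 782\right)}{1864} = \left(54 + 1883\right) \frac{1}{1864} = 1937 \cdot \frac{1}{1864} = \frac{1937}{1864}$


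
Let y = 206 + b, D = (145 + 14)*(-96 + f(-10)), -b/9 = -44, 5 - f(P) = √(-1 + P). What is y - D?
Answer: 15071 + 159*I*√11 ≈ 15071.0 + 527.34*I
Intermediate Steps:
f(P) = 5 - √(-1 + P)
b = 396 (b = -9*(-44) = 396)
D = -14469 - 159*I*√11 (D = (145 + 14)*(-96 + (5 - √(-1 - 10))) = 159*(-96 + (5 - √(-11))) = 159*(-96 + (5 - I*√11)) = 159*(-91 - I*√11) = -14469 - 159*I*√11 ≈ -14469.0 - 527.34*I)
y = 602 (y = 206 + 396 = 602)
y - D = 602 - (-14469 - 159*I*√11) = 602 + (14469 + 159*I*√11) = 15071 + 159*I*√11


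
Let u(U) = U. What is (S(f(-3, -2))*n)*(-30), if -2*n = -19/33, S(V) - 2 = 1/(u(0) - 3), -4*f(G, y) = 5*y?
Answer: -475/33 ≈ -14.394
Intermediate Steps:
f(G, y) = -5*y/4
S(V) = 5/3 (S(V) = 2 + 1/(0 - 3) = 2 + 1/(-3) = 2 - 1/3 = 5/3)
n = 19/66 (n = -(-19)/(2*33) = -1/2*(-19/33) = 19/66 ≈ 0.28788)
(S(f(-3, -2))*n)*(-30) = ((5/3)*(19/66))*(-30) = (95/198)*(-30) = -475/33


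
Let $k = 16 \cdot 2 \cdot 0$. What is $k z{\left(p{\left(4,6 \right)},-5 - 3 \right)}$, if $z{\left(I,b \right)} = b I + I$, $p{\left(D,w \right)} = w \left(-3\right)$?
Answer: $0$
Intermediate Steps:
$k = 0$ ($k = 32 \cdot 0 = 0$)
$p{\left(D,w \right)} = - 3 w$
$z{\left(I,b \right)} = I + I b$ ($z{\left(I,b \right)} = I b + I = I + I b$)
$k z{\left(p{\left(4,6 \right)},-5 - 3 \right)} = 0 \left(-3\right) 6 \left(1 - 8\right) = 0 \left(- 18 \left(1 - 8\right)\right) = 0 \left(\left(-18\right) \left(-7\right)\right) = 0 \cdot 126 = 0$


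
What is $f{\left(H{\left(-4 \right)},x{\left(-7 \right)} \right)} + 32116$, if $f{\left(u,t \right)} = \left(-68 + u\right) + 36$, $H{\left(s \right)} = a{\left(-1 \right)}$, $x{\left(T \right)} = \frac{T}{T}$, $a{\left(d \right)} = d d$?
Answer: $32085$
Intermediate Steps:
$a{\left(d \right)} = d^{2}$
$x{\left(T \right)} = 1$
$H{\left(s \right)} = 1$ ($H{\left(s \right)} = \left(-1\right)^{2} = 1$)
$f{\left(u,t \right)} = -32 + u$
$f{\left(H{\left(-4 \right)},x{\left(-7 \right)} \right)} + 32116 = \left(-32 + 1\right) + 32116 = -31 + 32116 = 32085$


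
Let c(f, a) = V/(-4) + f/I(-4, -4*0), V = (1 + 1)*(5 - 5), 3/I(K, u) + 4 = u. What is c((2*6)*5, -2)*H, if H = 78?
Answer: -6240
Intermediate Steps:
I(K, u) = 3/(-4 + u)
V = 0 (V = 2*0 = 0)
c(f, a) = -4*f/3 (c(f, a) = 0/(-4) + f/((3/(-4 - 4*0))) = 0*(-1/4) + f/((3/(-4 + 0))) = 0 + f/((3/(-4))) = 0 + f/((3*(-1/4))) = 0 + f/(-3/4) = 0 + f*(-4/3) = 0 - 4*f/3 = -4*f/3)
c((2*6)*5, -2)*H = -4*2*6*5/3*78 = -16*5*78 = -4/3*60*78 = -80*78 = -6240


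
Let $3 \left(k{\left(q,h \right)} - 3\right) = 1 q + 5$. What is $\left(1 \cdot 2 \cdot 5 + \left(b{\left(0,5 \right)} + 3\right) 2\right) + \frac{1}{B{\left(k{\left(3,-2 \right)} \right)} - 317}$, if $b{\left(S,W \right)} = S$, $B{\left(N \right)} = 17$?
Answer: $\frac{4799}{300} \approx 15.997$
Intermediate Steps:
$k{\left(q,h \right)} = \frac{14}{3} + \frac{q}{3}$ ($k{\left(q,h \right)} = 3 + \frac{1 q + 5}{3} = 3 + \frac{q + 5}{3} = 3 + \frac{5 + q}{3} = 3 + \left(\frac{5}{3} + \frac{q}{3}\right) = \frac{14}{3} + \frac{q}{3}$)
$\left(1 \cdot 2 \cdot 5 + \left(b{\left(0,5 \right)} + 3\right) 2\right) + \frac{1}{B{\left(k{\left(3,-2 \right)} \right)} - 317} = \left(1 \cdot 2 \cdot 5 + \left(0 + 3\right) 2\right) + \frac{1}{17 - 317} = \left(2 \cdot 5 + 3 \cdot 2\right) + \frac{1}{-300} = \left(10 + 6\right) - \frac{1}{300} = 16 - \frac{1}{300} = \frac{4799}{300}$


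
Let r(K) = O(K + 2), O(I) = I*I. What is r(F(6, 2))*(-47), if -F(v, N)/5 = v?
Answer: -36848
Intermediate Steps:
F(v, N) = -5*v
O(I) = I**2
r(K) = (2 + K)**2 (r(K) = (K + 2)**2 = (2 + K)**2)
r(F(6, 2))*(-47) = (2 - 5*6)**2*(-47) = (2 - 30)**2*(-47) = (-28)**2*(-47) = 784*(-47) = -36848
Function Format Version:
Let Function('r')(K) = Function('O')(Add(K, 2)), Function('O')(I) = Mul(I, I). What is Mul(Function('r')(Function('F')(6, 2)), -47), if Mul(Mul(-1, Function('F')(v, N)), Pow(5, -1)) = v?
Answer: -36848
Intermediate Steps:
Function('F')(v, N) = Mul(-5, v)
Function('O')(I) = Pow(I, 2)
Function('r')(K) = Pow(Add(2, K), 2) (Function('r')(K) = Pow(Add(K, 2), 2) = Pow(Add(2, K), 2))
Mul(Function('r')(Function('F')(6, 2)), -47) = Mul(Pow(Add(2, Mul(-5, 6)), 2), -47) = Mul(Pow(Add(2, -30), 2), -47) = Mul(Pow(-28, 2), -47) = Mul(784, -47) = -36848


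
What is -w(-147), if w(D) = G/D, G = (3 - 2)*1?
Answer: 1/147 ≈ 0.0068027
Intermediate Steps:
G = 1 (G = 1*1 = 1)
w(D) = 1/D
-w(-147) = -1/(-147) = -1*(-1/147) = 1/147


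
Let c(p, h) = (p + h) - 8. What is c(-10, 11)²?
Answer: 49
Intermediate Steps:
c(p, h) = -8 + h + p (c(p, h) = (h + p) - 8 = -8 + h + p)
c(-10, 11)² = (-8 + 11 - 10)² = (-7)² = 49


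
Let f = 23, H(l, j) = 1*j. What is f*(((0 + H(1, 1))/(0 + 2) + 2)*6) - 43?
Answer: 302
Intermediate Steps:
H(l, j) = j
f*(((0 + H(1, 1))/(0 + 2) + 2)*6) - 43 = 23*(((0 + 1)/(0 + 2) + 2)*6) - 43 = 23*((1/2 + 2)*6) - 43 = 23*((5/2)*6) - 43 = 23*15 - 43 = 345 - 43 = 302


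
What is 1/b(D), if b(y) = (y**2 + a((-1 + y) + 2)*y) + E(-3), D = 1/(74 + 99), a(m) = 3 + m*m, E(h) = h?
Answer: -5177717/15412915 ≈ -0.33593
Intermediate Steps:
a(m) = 3 + m**2
D = 1/173 ≈ 0.0057803
b(y) = -3 + y**2 + y*(3 + (1 + y)**2) (b(y) = (y**2 + (3 + ((-1 + y) + 2)**2)*y) - 3 = (y**2 + (3 + (1 + y)**2)*y) - 3 = (y**2 + y*(3 + (1 + y)**2)) - 3 = -3 + y**2 + y*(3 + (1 + y)**2))
1/b(D) = 1/(-3 + (1/173)**2 + (3 + (1 + 1/173)**2)/173) = 1/(-3 + 1/29929 + (3 + (174/173)**2)/173) = 1/(-3 + 1/29929 + (3 + 30276/29929)/173) = 1/(-3 + 1/29929 + (1/173)*(120063/29929)) = 1/(-3 + 1/29929 + 120063/5177717) = 1/(-15412915/5177717) = -5177717/15412915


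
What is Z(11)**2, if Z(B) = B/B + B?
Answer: 144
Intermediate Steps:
Z(B) = 1 + B
Z(11)**2 = (1 + 11)**2 = 12**2 = 144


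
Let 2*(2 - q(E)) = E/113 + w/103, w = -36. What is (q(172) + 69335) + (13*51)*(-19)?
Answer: 660390036/11639 ≈ 56739.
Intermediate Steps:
q(E) = 224/103 - E/226 (q(E) = 2 - (E/113 - 36/103)/2 = 2 - (-36/103 + E/113)/2 = 2 + (18/103 - E/226) = 224/103 - E/226)
(q(172) + 69335) + (13*51)*(-19) = ((224/103 - 1/226*172) + 69335) + (13*51)*(-19) = ((224/103 - 86/113) + 69335) + 663*(-19) = (16454/11639 + 69335) - 12597 = 807006519/11639 - 12597 = 660390036/11639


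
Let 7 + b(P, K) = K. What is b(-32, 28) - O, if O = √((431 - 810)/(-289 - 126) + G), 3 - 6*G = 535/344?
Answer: 21 - √52919936385/214140 ≈ 19.926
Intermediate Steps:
G = 497/2064 (G = ½ - 535/(6*344) = ½ - ⅙*535/344 = ½ - 535/2064 = 497/2064 ≈ 0.24079)
b(P, K) = -7 + K
O = √52919936385/214140 (O = √((431 - 810)/(-289 - 126) + 497/2064) = √(-379/(-415) + 497/2064) = √(-379*(-1/415) + 497/2064) = √(379/415 + 497/2064) = √(988511/856560) = √52919936385/214140 ≈ 1.0743)
b(-32, 28) - O = (-7 + 28) - √52919936385/214140 = 21 - √52919936385/214140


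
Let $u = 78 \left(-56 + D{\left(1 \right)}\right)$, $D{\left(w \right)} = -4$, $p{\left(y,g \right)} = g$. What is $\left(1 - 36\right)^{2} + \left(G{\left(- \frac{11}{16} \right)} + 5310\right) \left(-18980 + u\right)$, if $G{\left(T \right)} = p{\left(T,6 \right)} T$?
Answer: $- \frac{251071555}{2} \approx -1.2554 \cdot 10^{8}$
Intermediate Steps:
$u = -4680$ ($u = 78 \left(-56 - 4\right) = 78 \left(-60\right) = -4680$)
$G{\left(T \right)} = 6 T$
$\left(1 - 36\right)^{2} + \left(G{\left(- \frac{11}{16} \right)} + 5310\right) \left(-18980 + u\right) = \left(1 - 36\right)^{2} + \left(6 \left(- \frac{11}{16}\right) + 5310\right) \left(-18980 - 4680\right) = \left(-35\right)^{2} + \left(6 \left(\left(-11\right) \frac{1}{16}\right) + 5310\right) \left(-23660\right) = 1225 + \left(6 \left(- \frac{11}{16}\right) + 5310\right) \left(-23660\right) = 1225 + \left(- \frac{33}{8} + 5310\right) \left(-23660\right) = 1225 + \frac{42447}{8} \left(-23660\right) = 1225 - \frac{251074005}{2} = - \frac{251071555}{2}$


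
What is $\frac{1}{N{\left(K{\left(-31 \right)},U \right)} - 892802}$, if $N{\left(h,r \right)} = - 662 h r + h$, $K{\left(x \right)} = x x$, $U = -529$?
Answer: $\frac{1}{335648437} \approx 2.9793 \cdot 10^{-9}$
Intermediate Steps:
$K{\left(x \right)} = x^{2}$
$N{\left(h,r \right)} = h - 662 h r$ ($N{\left(h,r \right)} = - 662 h r + h = h - 662 h r$)
$\frac{1}{N{\left(K{\left(-31 \right)},U \right)} - 892802} = \frac{1}{\left(-31\right)^{2} \left(1 - -350198\right) - 892802} = \frac{1}{961 \left(1 + 350198\right) - 892802} = \frac{1}{961 \cdot 350199 - 892802} = \frac{1}{336541239 - 892802} = \frac{1}{335648437}$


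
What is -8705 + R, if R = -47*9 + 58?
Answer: -9070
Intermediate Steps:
R = -365 (R = -423 + 58 = -365)
-8705 + R = -8705 - 365 = -9070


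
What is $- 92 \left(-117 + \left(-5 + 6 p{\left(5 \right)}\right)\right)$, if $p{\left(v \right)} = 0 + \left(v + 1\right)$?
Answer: $7912$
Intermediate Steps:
$p{\left(v \right)} = 1 + v$ ($p{\left(v \right)} = 0 + \left(1 + v\right) = 1 + v$)
$- 92 \left(-117 + \left(-5 + 6 p{\left(5 \right)}\right)\right) = - 92 \left(-117 - \left(5 - 6 \left(1 + 5\right)\right)\right) = - 92 \left(-117 + \left(-5 + 6 \cdot 6\right)\right) = - 92 \left(-117 + \left(-5 + 36\right)\right) = - 92 \left(-117 + 31\right) = \left(-92\right) \left(-86\right) = 7912$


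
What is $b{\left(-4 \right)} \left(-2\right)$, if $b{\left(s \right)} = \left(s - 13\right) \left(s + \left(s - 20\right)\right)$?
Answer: $-952$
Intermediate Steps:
$b{\left(s \right)} = \left(-20 + 2 s\right) \left(-13 + s\right)$ ($b{\left(s \right)} = \left(-13 + s\right) \left(s + \left(s - 20\right)\right) = \left(-13 + s\right) \left(s + \left(-20 + s\right)\right) = \left(-13 + s\right) \left(-20 + 2 s\right) = \left(-20 + 2 s\right) \left(-13 + s\right)$)
$b{\left(-4 \right)} \left(-2\right) = \left(260 - -184 + 2 \left(-4\right)^{2}\right) \left(-2\right) = \left(260 + 184 + 2 \cdot 16\right) \left(-2\right) = \left(260 + 184 + 32\right) \left(-2\right) = 476 \left(-2\right) = -952$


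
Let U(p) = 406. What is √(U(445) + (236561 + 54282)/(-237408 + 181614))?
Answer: √1247638702674/55794 ≈ 20.020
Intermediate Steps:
√(U(445) + (236561 + 54282)/(-237408 + 181614)) = √(406 + (236561 + 54282)/(-237408 + 181614)) = √(406 + 290843/(-55794)) = √(406 + 290843*(-1/55794)) = √(406 - 290843/55794) = √(22361521/55794) = √1247638702674/55794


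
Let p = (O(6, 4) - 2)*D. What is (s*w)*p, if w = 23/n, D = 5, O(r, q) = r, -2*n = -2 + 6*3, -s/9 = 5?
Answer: 5175/2 ≈ 2587.5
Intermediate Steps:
s = -45 (s = -9*5 = -45)
n = -8 (n = -(-2 + 6*3)/2 = -(-2 + 18)/2 = -½*16 = -8)
p = 20 (p = (6 - 2)*5 = 4*5 = 20)
w = -23/8 (w = 23/(-8) = 23*(-⅛) = -23/8 ≈ -2.8750)
(s*w)*p = -45*(-23/8)*20 = (1035/8)*20 = 5175/2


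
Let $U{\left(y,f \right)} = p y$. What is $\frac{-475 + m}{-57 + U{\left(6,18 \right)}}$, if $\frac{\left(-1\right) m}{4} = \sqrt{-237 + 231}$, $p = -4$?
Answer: $\frac{475}{81} + \frac{4 i \sqrt{6}}{81} \approx 5.8642 + 0.12096 i$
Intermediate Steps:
$U{\left(y,f \right)} = - 4 y$
$m = - 4 i \sqrt{6}$ ($m = - 4 \sqrt{-237 + 231} = - 4 \sqrt{-6} = - 4 i \sqrt{6} \approx - 9.798 i$)
$\frac{-475 + m}{-57 + U{\left(6,18 \right)}} = \frac{-475 - 4 i \sqrt{6}}{-57 - 24} = \frac{-475 - 4 i \sqrt{6}}{-81} = \left(-475 - 4 i \sqrt{6}\right) \left(- \frac{1}{81}\right) = \frac{475}{81} + \frac{4 i \sqrt{6}}{81}$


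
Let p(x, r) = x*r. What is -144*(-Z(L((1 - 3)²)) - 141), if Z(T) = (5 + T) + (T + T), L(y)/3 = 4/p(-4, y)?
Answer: 20700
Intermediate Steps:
p(x, r) = r*x
L(y) = -3/y (L(y) = 3*(4/((y*(-4)))) = 3*(4/((-4*y))) = 3*(4*(-1/(4*y))) = 3*(-1/y) = -3/y)
Z(T) = 5 + 3*T (Z(T) = (5 + T) + 2*T = 5 + 3*T)
-144*(-Z(L((1 - 3)²)) - 141) = -144*(-(5 + 3*(-3/(1 - 3)²)) - 141) = -144*(-(5 + 3*(-3/((-2)²))) - 141) = -144*(-(5 + 3*(-3/4)) - 141) = -144*(-(5 + 3*(-3*¼)) - 141) = -144*(-(5 + 3*(-¾)) - 141) = -144*(-(5 - 9/4) - 141) = -144*(-1*11/4 - 141) = -144*(-11/4 - 141) = -144*(-575/4) = 20700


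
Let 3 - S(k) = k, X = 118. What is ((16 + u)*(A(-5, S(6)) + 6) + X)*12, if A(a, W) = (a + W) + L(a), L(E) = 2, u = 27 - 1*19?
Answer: 1416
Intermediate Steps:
u = 8 (u = 27 - 19 = 8)
S(k) = 3 - k
A(a, W) = 2 + W + a (A(a, W) = (a + W) + 2 = (W + a) + 2 = 2 + W + a)
((16 + u)*(A(-5, S(6)) + 6) + X)*12 = ((16 + 8)*((2 + (3 - 1*6) - 5) + 6) + 118)*12 = (24*((2 + (3 - 6) - 5) + 6) + 118)*12 = (24*((2 - 3 - 5) + 6) + 118)*12 = (24*(-6 + 6) + 118)*12 = (24*0 + 118)*12 = (0 + 118)*12 = 118*12 = 1416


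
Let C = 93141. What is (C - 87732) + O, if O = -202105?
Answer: -196696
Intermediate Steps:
(C - 87732) + O = (93141 - 87732) - 202105 = 5409 - 202105 = -196696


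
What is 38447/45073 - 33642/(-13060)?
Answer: 1009231843/294326690 ≈ 3.4290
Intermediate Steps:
38447/45073 - 33642/(-13060) = 38447*(1/45073) - 33642*(-1/13060) = 38447/45073 + 16821/6530 = 1009231843/294326690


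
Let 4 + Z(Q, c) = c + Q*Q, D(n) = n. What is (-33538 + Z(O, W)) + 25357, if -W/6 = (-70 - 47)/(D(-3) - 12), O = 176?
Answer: 113721/5 ≈ 22744.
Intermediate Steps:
W = -234/5 (W = -6*(-70 - 47)/(-3 - 12) = -(-702)/(-15) = -(-702)*(-1)/15 = -6*39/5 = -234/5 ≈ -46.800)
Z(Q, c) = -4 + c + Q**2 (Z(Q, c) = -4 + (c + Q*Q) = -4 + (c + Q**2) = -4 + c + Q**2)
(-33538 + Z(O, W)) + 25357 = (-33538 + (-4 - 234/5 + 176**2)) + 25357 = (-33538 + (-4 - 234/5 + 30976)) + 25357 = (-33538 + 154626/5) + 25357 = -13064/5 + 25357 = 113721/5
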